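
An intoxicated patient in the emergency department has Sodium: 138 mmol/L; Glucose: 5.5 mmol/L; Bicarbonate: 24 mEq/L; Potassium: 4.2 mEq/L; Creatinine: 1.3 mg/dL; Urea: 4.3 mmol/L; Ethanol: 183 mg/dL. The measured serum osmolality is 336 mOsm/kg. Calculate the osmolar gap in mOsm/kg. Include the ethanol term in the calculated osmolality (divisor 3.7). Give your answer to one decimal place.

Calculated osmolality = 2·Na + glucose + urea + ethanol/3.7
= 2·138 + 5.5 + 4.3 + 183/3.7
= 276 + 5.50 + 4.30 + 49.46
= 335.26 mOsm/kg ≈ 335.3 mOsm/kg
Osmolar gap = measured − calculated = 336 − 335.3 = 0.7 mOsm/kg

0.7 mOsm/kg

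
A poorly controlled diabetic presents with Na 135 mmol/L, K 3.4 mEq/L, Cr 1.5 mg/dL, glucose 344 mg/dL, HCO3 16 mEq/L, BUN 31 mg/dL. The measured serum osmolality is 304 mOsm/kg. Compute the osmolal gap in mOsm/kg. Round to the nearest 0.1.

3.8 mOsm/kg

Calculated osmolality = 2·Na + glucose/18 + BUN/2.8
= 2·135 + 344/18 + 31/2.8
= 270 + 19.11 + 11.07
= 300.18 mOsm/kg ≈ 300.2 mOsm/kg
Osmolar gap = measured − calculated = 304 − 300.2 = 3.8 mOsm/kg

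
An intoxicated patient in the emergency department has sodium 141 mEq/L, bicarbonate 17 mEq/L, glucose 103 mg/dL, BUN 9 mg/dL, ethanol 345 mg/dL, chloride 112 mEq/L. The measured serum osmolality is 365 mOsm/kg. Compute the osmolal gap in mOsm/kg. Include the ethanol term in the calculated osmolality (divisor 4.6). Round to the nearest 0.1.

Calculated osmolality = 2·Na + glucose/18 + BUN/2.8 + ethanol/4.6
= 2·141 + 103/18 + 9/2.8 + 345/4.6
= 282 + 5.72 + 3.21 + 75
= 365.93 mOsm/kg ≈ 365.9 mOsm/kg
Osmolar gap = measured − calculated = 365 − 365.9 = -0.9 mOsm/kg

-0.9 mOsm/kg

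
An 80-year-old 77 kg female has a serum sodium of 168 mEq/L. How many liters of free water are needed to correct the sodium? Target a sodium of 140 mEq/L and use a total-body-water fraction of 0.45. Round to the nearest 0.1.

6.9 L

TBW = 0.45 · 77 = 34.65 L
Free water deficit = TBW · (Na/140 − 1)
= 34.65 · (168/140 − 1)
= 34.65 · 0.2
= 6.93 L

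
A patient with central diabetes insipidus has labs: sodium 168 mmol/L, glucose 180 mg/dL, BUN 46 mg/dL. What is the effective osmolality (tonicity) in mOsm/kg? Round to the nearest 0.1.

346.0 mOsm/kg

Effective osmolality excludes urea (freely permeant across cell membranes):
2·Na + glucose/18
= 2·168 + 180/18
= 336 + 10
= 346 mOsm/kg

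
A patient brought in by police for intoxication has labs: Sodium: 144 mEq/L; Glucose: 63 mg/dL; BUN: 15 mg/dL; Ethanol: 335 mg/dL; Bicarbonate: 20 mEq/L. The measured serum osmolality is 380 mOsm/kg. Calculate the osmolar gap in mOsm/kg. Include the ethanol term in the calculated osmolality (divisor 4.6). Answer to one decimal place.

Calculated osmolality = 2·Na + glucose/18 + BUN/2.8 + ethanol/4.6
= 2·144 + 63/18 + 15/2.8 + 335/4.6
= 288 + 3.50 + 5.36 + 72.83
= 369.69 mOsm/kg ≈ 369.7 mOsm/kg
Osmolar gap = measured − calculated = 380 − 369.7 = 10.3 mOsm/kg

10.3 mOsm/kg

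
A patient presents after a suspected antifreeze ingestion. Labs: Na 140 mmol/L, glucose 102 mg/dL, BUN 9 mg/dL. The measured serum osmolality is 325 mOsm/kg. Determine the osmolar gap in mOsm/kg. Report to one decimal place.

36.1 mOsm/kg

Calculated osmolality = 2·Na + glucose/18 + BUN/2.8
= 2·140 + 102/18 + 9/2.8
= 280 + 5.67 + 3.21
= 288.88 mOsm/kg ≈ 288.9 mOsm/kg
Osmolar gap = measured − calculated = 325 − 288.9 = 36.1 mOsm/kg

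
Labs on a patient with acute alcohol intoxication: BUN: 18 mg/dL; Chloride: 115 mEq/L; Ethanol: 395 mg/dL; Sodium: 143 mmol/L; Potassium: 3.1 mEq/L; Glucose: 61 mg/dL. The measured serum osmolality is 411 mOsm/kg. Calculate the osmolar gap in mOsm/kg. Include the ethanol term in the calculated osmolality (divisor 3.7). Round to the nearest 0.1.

8.4 mOsm/kg

Calculated osmolality = 2·Na + glucose/18 + BUN/2.8 + ethanol/3.7
= 2·143 + 61/18 + 18/2.8 + 395/3.7
= 286 + 3.39 + 6.43 + 106.76
= 402.58 mOsm/kg ≈ 402.6 mOsm/kg
Osmolar gap = measured − calculated = 411 − 402.6 = 8.4 mOsm/kg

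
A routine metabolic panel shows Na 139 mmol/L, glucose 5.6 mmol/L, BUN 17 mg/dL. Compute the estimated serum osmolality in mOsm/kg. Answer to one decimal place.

289.7 mOsm/kg

Calculated osmolality = 2·Na + glucose + BUN/2.8
= 2·139 + 5.6 + 17/2.8
= 278 + 5.60 + 6.07
= 289.67 mOsm/kg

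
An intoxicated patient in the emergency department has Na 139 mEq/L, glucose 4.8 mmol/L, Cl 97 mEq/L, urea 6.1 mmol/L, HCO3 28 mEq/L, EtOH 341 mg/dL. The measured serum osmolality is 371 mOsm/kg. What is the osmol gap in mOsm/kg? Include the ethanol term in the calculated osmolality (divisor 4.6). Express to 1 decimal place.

8.0 mOsm/kg

Calculated osmolality = 2·Na + glucose + urea + ethanol/4.6
= 2·139 + 4.8 + 6.1 + 341/4.6
= 278 + 4.80 + 6.10 + 74.13
= 363.03 mOsm/kg ≈ 363.0 mOsm/kg
Osmolar gap = measured − calculated = 371 − 363.0 = 8.0 mOsm/kg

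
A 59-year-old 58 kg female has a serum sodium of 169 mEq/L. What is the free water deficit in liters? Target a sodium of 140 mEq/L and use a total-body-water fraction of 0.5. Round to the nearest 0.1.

6.0 L

TBW = 0.5 · 58 = 29 L
Free water deficit = TBW · (Na/140 − 1)
= 29 · (169/140 − 1)
= 29 · 0.2071
= 6.01 L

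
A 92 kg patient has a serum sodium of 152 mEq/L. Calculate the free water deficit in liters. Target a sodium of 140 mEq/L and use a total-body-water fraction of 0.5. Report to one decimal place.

3.9 L

TBW = 0.5 · 92 = 46 L
Free water deficit = TBW · (Na/140 − 1)
= 46 · (152/140 − 1)
= 46 · 0.0857
= 3.94 L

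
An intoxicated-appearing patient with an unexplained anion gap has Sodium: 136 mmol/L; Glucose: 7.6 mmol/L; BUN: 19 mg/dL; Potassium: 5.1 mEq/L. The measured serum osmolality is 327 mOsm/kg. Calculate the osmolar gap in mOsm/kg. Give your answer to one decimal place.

Calculated osmolality = 2·Na + glucose + BUN/2.8
= 2·136 + 7.6 + 19/2.8
= 272 + 7.60 + 6.79
= 286.39 mOsm/kg ≈ 286.4 mOsm/kg
Osmolar gap = measured − calculated = 327 − 286.4 = 40.6 mOsm/kg

40.6 mOsm/kg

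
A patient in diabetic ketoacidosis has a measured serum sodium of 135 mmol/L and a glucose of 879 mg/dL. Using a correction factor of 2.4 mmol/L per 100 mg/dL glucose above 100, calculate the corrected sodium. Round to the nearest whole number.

154 mmol/L

Corrected Na = measured Na + 2.4 · (glucose − 100)/100
= 135 + 2.4 · (879 − 100)/100
= 135 + 18.7
= 153.7 mmol/L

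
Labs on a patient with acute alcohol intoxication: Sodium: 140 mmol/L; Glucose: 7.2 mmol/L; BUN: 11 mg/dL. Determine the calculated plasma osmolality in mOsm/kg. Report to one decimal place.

291.1 mOsm/kg

Calculated osmolality = 2·Na + glucose + BUN/2.8
= 2·140 + 7.2 + 11/2.8
= 280 + 7.20 + 3.93
= 291.13 mOsm/kg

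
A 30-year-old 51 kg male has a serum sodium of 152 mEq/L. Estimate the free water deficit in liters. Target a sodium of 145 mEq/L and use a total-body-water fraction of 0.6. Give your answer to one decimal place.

TBW = 0.6 · 51 = 30.6 L
Free water deficit = TBW · (Na/145 − 1)
= 30.6 · (152/145 − 1)
= 30.6 · 0.0483
= 1.48 L

1.5 L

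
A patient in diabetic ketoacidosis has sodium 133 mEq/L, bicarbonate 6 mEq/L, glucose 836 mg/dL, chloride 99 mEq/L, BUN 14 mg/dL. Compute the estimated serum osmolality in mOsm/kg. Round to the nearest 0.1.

317.4 mOsm/kg

Calculated osmolality = 2·Na + glucose/18 + BUN/2.8
= 2·133 + 836/18 + 14/2.8
= 266 + 46.44 + 5
= 317.44 mOsm/kg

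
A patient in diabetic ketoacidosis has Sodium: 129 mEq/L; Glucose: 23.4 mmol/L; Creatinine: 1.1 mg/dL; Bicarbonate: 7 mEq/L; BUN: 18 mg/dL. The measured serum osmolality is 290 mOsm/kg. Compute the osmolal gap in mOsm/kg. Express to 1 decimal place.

Calculated osmolality = 2·Na + glucose + BUN/2.8
= 2·129 + 23.4 + 18/2.8
= 258 + 23.40 + 6.43
= 287.83 mOsm/kg ≈ 287.8 mOsm/kg
Osmolar gap = measured − calculated = 290 − 287.8 = 2.2 mOsm/kg

2.2 mOsm/kg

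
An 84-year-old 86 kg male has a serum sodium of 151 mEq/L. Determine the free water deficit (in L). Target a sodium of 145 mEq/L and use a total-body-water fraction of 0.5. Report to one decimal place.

1.8 L

TBW = 0.5 · 86 = 43 L
Free water deficit = TBW · (Na/145 − 1)
= 43 · (151/145 − 1)
= 43 · 0.0414
= 1.78 L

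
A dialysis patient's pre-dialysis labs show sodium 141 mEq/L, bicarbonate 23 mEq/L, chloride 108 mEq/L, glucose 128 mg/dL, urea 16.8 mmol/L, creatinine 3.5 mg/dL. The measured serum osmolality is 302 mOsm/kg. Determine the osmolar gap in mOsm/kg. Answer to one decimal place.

Calculated osmolality = 2·Na + glucose/18 + urea
= 2·141 + 128/18 + 16.8
= 282 + 7.11 + 16.80
= 305.91 mOsm/kg ≈ 305.9 mOsm/kg
Osmolar gap = measured − calculated = 302 − 305.9 = -3.9 mOsm/kg

-3.9 mOsm/kg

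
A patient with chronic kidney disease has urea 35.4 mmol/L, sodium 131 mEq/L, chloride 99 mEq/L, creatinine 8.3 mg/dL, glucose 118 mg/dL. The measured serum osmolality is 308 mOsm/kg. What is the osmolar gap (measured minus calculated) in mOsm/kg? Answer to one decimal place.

Calculated osmolality = 2·Na + glucose/18 + urea
= 2·131 + 118/18 + 35.4
= 262 + 6.56 + 35.40
= 303.96 mOsm/kg ≈ 304.0 mOsm/kg
Osmolar gap = measured − calculated = 308 − 304.0 = 4.0 mOsm/kg

4.0 mOsm/kg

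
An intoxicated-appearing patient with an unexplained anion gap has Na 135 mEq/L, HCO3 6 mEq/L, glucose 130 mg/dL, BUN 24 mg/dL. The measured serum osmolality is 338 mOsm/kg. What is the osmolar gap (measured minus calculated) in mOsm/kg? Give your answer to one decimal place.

Calculated osmolality = 2·Na + glucose/18 + BUN/2.8
= 2·135 + 130/18 + 24/2.8
= 270 + 7.22 + 8.57
= 285.79 mOsm/kg ≈ 285.8 mOsm/kg
Osmolar gap = measured − calculated = 338 − 285.8 = 52.2 mOsm/kg

52.2 mOsm/kg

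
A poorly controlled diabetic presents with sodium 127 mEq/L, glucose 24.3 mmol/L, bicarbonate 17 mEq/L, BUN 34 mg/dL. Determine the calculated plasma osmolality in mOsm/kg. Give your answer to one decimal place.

290.4 mOsm/kg

Calculated osmolality = 2·Na + glucose + BUN/2.8
= 2·127 + 24.3 + 34/2.8
= 254 + 24.30 + 12.14
= 290.44 mOsm/kg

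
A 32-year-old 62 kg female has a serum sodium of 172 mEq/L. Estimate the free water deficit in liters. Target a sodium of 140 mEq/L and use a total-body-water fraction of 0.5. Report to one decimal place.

7.1 L

TBW = 0.5 · 62 = 31 L
Free water deficit = TBW · (Na/140 − 1)
= 31 · (172/140 − 1)
= 31 · 0.2286
= 7.09 L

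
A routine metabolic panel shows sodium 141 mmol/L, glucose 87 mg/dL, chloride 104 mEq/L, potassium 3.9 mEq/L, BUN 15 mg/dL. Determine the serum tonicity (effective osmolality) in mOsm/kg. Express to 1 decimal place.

Effective osmolality excludes urea (freely permeant across cell membranes):
2·Na + glucose/18
= 2·141 + 87/18
= 282 + 4.83
= 286.83 mOsm/kg

286.8 mOsm/kg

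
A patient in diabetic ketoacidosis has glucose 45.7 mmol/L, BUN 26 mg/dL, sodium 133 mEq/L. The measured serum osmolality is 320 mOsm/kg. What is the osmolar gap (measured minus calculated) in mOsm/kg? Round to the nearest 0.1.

-1.0 mOsm/kg

Calculated osmolality = 2·Na + glucose + BUN/2.8
= 2·133 + 45.7 + 26/2.8
= 266 + 45.70 + 9.29
= 320.99 mOsm/kg ≈ 321.0 mOsm/kg
Osmolar gap = measured − calculated = 320 − 321.0 = -1.0 mOsm/kg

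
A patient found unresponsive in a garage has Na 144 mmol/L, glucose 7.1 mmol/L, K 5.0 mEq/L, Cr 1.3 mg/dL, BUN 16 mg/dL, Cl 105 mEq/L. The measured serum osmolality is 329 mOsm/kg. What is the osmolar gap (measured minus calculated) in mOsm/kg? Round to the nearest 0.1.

Calculated osmolality = 2·Na + glucose + BUN/2.8
= 2·144 + 7.1 + 16/2.8
= 288 + 7.10 + 5.71
= 300.81 mOsm/kg ≈ 300.8 mOsm/kg
Osmolar gap = measured − calculated = 329 − 300.8 = 28.2 mOsm/kg

28.2 mOsm/kg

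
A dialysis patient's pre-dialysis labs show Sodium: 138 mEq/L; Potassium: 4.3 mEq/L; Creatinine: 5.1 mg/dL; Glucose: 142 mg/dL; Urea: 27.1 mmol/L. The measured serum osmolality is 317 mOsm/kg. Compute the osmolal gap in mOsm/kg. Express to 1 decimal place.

6.0 mOsm/kg

Calculated osmolality = 2·Na + glucose/18 + urea
= 2·138 + 142/18 + 27.1
= 276 + 7.89 + 27.10
= 310.99 mOsm/kg ≈ 311.0 mOsm/kg
Osmolar gap = measured − calculated = 317 − 311.0 = 6.0 mOsm/kg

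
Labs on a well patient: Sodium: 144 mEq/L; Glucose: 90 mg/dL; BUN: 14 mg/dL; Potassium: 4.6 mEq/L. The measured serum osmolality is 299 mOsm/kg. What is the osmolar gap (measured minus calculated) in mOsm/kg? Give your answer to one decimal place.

Calculated osmolality = 2·Na + glucose/18 + BUN/2.8
= 2·144 + 90/18 + 14/2.8
= 288 + 5 + 5
= 298 mOsm/kg ≈ 298.0 mOsm/kg
Osmolar gap = measured − calculated = 299 − 298.0 = 1.0 mOsm/kg

1.0 mOsm/kg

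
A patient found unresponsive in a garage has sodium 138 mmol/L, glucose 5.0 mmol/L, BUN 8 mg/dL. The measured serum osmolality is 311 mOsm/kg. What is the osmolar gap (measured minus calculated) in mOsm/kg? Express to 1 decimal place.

27.1 mOsm/kg

Calculated osmolality = 2·Na + glucose + BUN/2.8
= 2·138 + 5 + 8/2.8
= 276 + 5 + 2.86
= 283.86 mOsm/kg ≈ 283.9 mOsm/kg
Osmolar gap = measured − calculated = 311 − 283.9 = 27.1 mOsm/kg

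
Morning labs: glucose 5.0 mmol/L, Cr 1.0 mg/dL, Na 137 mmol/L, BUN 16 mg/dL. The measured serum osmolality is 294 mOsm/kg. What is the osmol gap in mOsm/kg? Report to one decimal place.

9.3 mOsm/kg

Calculated osmolality = 2·Na + glucose + BUN/2.8
= 2·137 + 5 + 16/2.8
= 274 + 5 + 5.71
= 284.71 mOsm/kg ≈ 284.7 mOsm/kg
Osmolar gap = measured − calculated = 294 − 284.7 = 9.3 mOsm/kg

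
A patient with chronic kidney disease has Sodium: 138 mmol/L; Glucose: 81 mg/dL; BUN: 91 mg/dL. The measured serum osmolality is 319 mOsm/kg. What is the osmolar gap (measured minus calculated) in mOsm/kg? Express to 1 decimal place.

Calculated osmolality = 2·Na + glucose/18 + BUN/2.8
= 2·138 + 81/18 + 91/2.8
= 276 + 4.50 + 32.50
= 313 mOsm/kg ≈ 313.0 mOsm/kg
Osmolar gap = measured − calculated = 319 − 313.0 = 6.0 mOsm/kg

6.0 mOsm/kg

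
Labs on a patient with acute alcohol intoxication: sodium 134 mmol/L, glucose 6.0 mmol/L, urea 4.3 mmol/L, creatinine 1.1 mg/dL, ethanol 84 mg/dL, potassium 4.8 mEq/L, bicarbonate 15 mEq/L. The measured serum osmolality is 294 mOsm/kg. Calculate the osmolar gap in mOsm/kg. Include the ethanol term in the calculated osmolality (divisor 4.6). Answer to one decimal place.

-2.6 mOsm/kg

Calculated osmolality = 2·Na + glucose + urea + ethanol/4.6
= 2·134 + 6 + 4.3 + 84/4.6
= 268 + 6 + 4.30 + 18.26
= 296.56 mOsm/kg ≈ 296.6 mOsm/kg
Osmolar gap = measured − calculated = 294 − 296.6 = -2.6 mOsm/kg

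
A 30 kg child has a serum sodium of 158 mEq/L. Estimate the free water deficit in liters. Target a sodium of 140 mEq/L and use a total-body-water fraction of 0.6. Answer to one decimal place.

TBW = 0.6 · 30 = 18 L
Free water deficit = TBW · (Na/140 − 1)
= 18 · (158/140 − 1)
= 18 · 0.1286
= 2.31 L

2.3 L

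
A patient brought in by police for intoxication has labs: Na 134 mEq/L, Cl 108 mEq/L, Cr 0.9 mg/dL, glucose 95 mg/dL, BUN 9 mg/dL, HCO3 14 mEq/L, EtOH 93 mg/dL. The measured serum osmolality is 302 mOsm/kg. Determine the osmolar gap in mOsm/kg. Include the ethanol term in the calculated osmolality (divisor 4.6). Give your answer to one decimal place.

5.3 mOsm/kg

Calculated osmolality = 2·Na + glucose/18 + BUN/2.8 + ethanol/4.6
= 2·134 + 95/18 + 9/2.8 + 93/4.6
= 268 + 5.28 + 3.21 + 20.22
= 296.71 mOsm/kg ≈ 296.7 mOsm/kg
Osmolar gap = measured − calculated = 302 − 296.7 = 5.3 mOsm/kg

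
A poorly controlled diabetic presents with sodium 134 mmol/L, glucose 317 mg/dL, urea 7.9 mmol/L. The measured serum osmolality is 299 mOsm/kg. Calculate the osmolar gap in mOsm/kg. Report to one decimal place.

Calculated osmolality = 2·Na + glucose/18 + urea
= 2·134 + 317/18 + 7.9
= 268 + 17.61 + 7.90
= 293.51 mOsm/kg ≈ 293.5 mOsm/kg
Osmolar gap = measured − calculated = 299 − 293.5 = 5.5 mOsm/kg

5.5 mOsm/kg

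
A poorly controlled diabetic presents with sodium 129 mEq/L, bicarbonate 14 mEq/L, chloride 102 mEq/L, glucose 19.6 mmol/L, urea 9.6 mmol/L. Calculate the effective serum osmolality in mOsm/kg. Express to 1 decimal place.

Effective osmolality excludes urea (freely permeant across cell membranes):
2·Na + glucose
= 2·129 + 19.6
= 258 + 19.6
= 277.6 mOsm/kg

277.6 mOsm/kg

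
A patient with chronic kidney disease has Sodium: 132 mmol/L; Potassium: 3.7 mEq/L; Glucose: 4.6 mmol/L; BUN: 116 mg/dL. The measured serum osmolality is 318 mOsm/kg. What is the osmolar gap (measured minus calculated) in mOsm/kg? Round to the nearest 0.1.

Calculated osmolality = 2·Na + glucose + BUN/2.8
= 2·132 + 4.6 + 116/2.8
= 264 + 4.60 + 41.43
= 310.03 mOsm/kg ≈ 310.0 mOsm/kg
Osmolar gap = measured − calculated = 318 − 310.0 = 8.0 mOsm/kg

8.0 mOsm/kg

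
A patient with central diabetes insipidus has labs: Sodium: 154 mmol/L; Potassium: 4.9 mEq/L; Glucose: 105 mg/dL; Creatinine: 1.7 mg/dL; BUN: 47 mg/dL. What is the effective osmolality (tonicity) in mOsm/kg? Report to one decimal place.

313.8 mOsm/kg

Effective osmolality excludes urea (freely permeant across cell membranes):
2·Na + glucose/18
= 2·154 + 105/18
= 308 + 5.83
= 313.83 mOsm/kg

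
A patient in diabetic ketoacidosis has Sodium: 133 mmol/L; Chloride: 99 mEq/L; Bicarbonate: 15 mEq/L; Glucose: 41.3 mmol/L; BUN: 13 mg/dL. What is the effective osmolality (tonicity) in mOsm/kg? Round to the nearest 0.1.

Effective osmolality excludes urea (freely permeant across cell membranes):
2·Na + glucose
= 2·133 + 41.3
= 266 + 41.3
= 307.3 mOsm/kg

307.3 mOsm/kg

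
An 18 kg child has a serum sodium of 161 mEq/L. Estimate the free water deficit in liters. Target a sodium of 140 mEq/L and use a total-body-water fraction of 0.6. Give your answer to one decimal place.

1.6 L

TBW = 0.6 · 18 = 10.8 L
Free water deficit = TBW · (Na/140 − 1)
= 10.8 · (161/140 − 1)
= 10.8 · 0.15
= 1.62 L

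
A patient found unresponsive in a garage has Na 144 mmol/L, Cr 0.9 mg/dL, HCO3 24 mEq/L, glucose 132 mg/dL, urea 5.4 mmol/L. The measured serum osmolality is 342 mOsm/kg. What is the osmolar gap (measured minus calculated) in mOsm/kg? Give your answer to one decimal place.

41.3 mOsm/kg

Calculated osmolality = 2·Na + glucose/18 + urea
= 2·144 + 132/18 + 5.4
= 288 + 7.33 + 5.40
= 300.73 mOsm/kg ≈ 300.7 mOsm/kg
Osmolar gap = measured − calculated = 342 − 300.7 = 41.3 mOsm/kg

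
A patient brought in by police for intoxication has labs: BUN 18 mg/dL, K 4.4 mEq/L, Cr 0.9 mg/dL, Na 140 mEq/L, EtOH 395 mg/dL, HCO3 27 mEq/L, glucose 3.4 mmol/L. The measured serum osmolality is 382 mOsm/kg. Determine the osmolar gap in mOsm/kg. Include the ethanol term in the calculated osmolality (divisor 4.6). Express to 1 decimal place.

6.3 mOsm/kg

Calculated osmolality = 2·Na + glucose + BUN/2.8 + ethanol/4.6
= 2·140 + 3.4 + 18/2.8 + 395/4.6
= 280 + 3.40 + 6.43 + 85.87
= 375.7 mOsm/kg ≈ 375.7 mOsm/kg
Osmolar gap = measured − calculated = 382 − 375.7 = 6.3 mOsm/kg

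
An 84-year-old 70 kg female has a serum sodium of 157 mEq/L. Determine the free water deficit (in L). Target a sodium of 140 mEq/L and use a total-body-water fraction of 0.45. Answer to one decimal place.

TBW = 0.45 · 70 = 31.5 L
Free water deficit = TBW · (Na/140 − 1)
= 31.5 · (157/140 − 1)
= 31.5 · 0.1214
= 3.82 L

3.8 L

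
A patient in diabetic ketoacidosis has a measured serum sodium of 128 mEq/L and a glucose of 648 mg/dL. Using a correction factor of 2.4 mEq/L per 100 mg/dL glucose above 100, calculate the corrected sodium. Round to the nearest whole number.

Corrected Na = measured Na + 2.4 · (glucose − 100)/100
= 128 + 2.4 · (648 − 100)/100
= 128 + 13.2
= 141.2 mEq/L

141 mEq/L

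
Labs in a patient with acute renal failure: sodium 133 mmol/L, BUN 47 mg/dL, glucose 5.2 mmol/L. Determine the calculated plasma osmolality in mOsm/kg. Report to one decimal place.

Calculated osmolality = 2·Na + glucose + BUN/2.8
= 2·133 + 5.2 + 47/2.8
= 266 + 5.20 + 16.79
= 287.99 mOsm/kg

288.0 mOsm/kg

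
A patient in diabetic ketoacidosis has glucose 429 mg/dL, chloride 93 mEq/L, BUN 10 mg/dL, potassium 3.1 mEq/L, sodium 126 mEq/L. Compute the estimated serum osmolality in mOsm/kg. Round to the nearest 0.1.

279.4 mOsm/kg

Calculated osmolality = 2·Na + glucose/18 + BUN/2.8
= 2·126 + 429/18 + 10/2.8
= 252 + 23.83 + 3.57
= 279.4 mOsm/kg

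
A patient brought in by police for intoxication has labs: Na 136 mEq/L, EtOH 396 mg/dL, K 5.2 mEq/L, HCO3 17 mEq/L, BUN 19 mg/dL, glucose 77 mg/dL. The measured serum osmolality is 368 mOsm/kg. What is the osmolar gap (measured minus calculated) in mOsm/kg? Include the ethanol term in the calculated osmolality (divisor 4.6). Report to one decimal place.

Calculated osmolality = 2·Na + glucose/18 + BUN/2.8 + ethanol/4.6
= 2·136 + 77/18 + 19/2.8 + 396/4.6
= 272 + 4.28 + 6.79 + 86.09
= 369.16 mOsm/kg ≈ 369.2 mOsm/kg
Osmolar gap = measured − calculated = 368 − 369.2 = -1.2 mOsm/kg

-1.2 mOsm/kg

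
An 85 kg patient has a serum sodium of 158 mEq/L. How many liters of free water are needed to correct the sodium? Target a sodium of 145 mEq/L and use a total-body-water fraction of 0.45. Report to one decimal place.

3.4 L

TBW = 0.45 · 85 = 38.25 L
Free water deficit = TBW · (Na/145 − 1)
= 38.25 · (158/145 − 1)
= 38.25 · 0.0897
= 3.43 L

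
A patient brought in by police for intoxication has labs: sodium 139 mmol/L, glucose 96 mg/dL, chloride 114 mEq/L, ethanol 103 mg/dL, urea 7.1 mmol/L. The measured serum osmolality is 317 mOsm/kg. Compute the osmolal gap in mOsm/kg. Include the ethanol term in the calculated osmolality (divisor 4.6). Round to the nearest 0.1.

4.2 mOsm/kg

Calculated osmolality = 2·Na + glucose/18 + urea + ethanol/4.6
= 2·139 + 96/18 + 7.1 + 103/4.6
= 278 + 5.33 + 7.10 + 22.39
= 312.82 mOsm/kg ≈ 312.8 mOsm/kg
Osmolar gap = measured − calculated = 317 − 312.8 = 4.2 mOsm/kg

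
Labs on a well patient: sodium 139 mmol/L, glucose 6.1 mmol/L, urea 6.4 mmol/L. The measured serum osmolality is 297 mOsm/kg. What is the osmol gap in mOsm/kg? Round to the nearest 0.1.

Calculated osmolality = 2·Na + glucose + urea
= 2·139 + 6.1 + 6.4
= 278 + 6.10 + 6.40
= 290.5 mOsm/kg ≈ 290.5 mOsm/kg
Osmolar gap = measured − calculated = 297 − 290.5 = 6.5 mOsm/kg

6.5 mOsm/kg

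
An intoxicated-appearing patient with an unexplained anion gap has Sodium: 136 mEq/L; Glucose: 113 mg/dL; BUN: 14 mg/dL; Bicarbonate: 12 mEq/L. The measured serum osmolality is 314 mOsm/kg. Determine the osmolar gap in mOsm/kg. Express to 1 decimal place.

30.7 mOsm/kg

Calculated osmolality = 2·Na + glucose/18 + BUN/2.8
= 2·136 + 113/18 + 14/2.8
= 272 + 6.28 + 5
= 283.28 mOsm/kg ≈ 283.3 mOsm/kg
Osmolar gap = measured − calculated = 314 − 283.3 = 30.7 mOsm/kg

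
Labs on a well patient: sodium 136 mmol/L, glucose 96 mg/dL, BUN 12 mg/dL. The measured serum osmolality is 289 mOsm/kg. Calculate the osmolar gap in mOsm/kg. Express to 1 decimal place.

7.4 mOsm/kg

Calculated osmolality = 2·Na + glucose/18 + BUN/2.8
= 2·136 + 96/18 + 12/2.8
= 272 + 5.33 + 4.29
= 281.62 mOsm/kg ≈ 281.6 mOsm/kg
Osmolar gap = measured − calculated = 289 − 281.6 = 7.4 mOsm/kg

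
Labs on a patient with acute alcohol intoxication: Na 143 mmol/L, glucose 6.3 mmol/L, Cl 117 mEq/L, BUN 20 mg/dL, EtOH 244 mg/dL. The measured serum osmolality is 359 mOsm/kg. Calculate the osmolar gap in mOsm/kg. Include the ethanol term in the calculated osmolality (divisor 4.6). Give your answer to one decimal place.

6.5 mOsm/kg

Calculated osmolality = 2·Na + glucose + BUN/2.8 + ethanol/4.6
= 2·143 + 6.3 + 20/2.8 + 244/4.6
= 286 + 6.30 + 7.14 + 53.04
= 352.48 mOsm/kg ≈ 352.5 mOsm/kg
Osmolar gap = measured − calculated = 359 − 352.5 = 6.5 mOsm/kg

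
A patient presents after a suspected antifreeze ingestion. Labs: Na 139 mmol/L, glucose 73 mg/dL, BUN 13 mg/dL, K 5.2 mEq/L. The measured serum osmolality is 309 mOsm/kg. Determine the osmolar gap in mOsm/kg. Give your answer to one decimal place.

Calculated osmolality = 2·Na + glucose/18 + BUN/2.8
= 2·139 + 73/18 + 13/2.8
= 278 + 4.06 + 4.64
= 286.7 mOsm/kg ≈ 286.7 mOsm/kg
Osmolar gap = measured − calculated = 309 − 286.7 = 22.3 mOsm/kg

22.3 mOsm/kg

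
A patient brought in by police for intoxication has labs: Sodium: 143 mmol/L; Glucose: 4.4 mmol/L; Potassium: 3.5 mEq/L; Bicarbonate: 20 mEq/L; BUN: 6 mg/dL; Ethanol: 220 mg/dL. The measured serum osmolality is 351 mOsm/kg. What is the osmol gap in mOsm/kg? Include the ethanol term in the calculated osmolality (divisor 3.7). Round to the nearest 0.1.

-1.0 mOsm/kg

Calculated osmolality = 2·Na + glucose + BUN/2.8 + ethanol/3.7
= 2·143 + 4.4 + 6/2.8 + 220/3.7
= 286 + 4.40 + 2.14 + 59.46
= 352 mOsm/kg ≈ 352.0 mOsm/kg
Osmolar gap = measured − calculated = 351 − 352.0 = -1.0 mOsm/kg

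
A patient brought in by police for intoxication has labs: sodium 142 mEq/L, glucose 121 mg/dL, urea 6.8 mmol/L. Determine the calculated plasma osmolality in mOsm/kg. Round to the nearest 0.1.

Calculated osmolality = 2·Na + glucose/18 + urea
= 2·142 + 121/18 + 6.8
= 284 + 6.72 + 6.80
= 297.52 mOsm/kg

297.5 mOsm/kg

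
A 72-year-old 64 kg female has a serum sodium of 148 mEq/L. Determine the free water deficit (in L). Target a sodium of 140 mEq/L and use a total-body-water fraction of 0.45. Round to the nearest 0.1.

TBW = 0.45 · 64 = 28.8 L
Free water deficit = TBW · (Na/140 − 1)
= 28.8 · (148/140 − 1)
= 28.8 · 0.0571
= 1.64 L

1.6 L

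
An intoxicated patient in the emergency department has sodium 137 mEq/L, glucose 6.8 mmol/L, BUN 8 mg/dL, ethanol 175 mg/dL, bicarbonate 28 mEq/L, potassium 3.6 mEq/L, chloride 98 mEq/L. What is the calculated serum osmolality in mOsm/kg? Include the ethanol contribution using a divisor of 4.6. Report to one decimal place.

321.7 mOsm/kg

Calculated osmolality = 2·Na + glucose + BUN/2.8 + ethanol/4.6
= 2·137 + 6.8 + 8/2.8 + 175/4.6
= 274 + 6.80 + 2.86 + 38.04
= 321.7 mOsm/kg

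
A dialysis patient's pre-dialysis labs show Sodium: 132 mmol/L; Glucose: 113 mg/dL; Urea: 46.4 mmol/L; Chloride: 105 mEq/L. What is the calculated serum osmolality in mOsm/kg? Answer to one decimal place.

Calculated osmolality = 2·Na + glucose/18 + urea
= 2·132 + 113/18 + 46.4
= 264 + 6.28 + 46.40
= 316.68 mOsm/kg

316.7 mOsm/kg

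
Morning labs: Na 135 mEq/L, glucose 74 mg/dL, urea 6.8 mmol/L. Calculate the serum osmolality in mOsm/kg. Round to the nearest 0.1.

Calculated osmolality = 2·Na + glucose/18 + urea
= 2·135 + 74/18 + 6.8
= 270 + 4.11 + 6.80
= 280.91 mOsm/kg

280.9 mOsm/kg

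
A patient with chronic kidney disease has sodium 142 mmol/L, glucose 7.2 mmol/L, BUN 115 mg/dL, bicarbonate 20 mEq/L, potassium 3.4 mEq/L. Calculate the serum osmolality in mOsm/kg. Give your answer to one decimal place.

332.3 mOsm/kg

Calculated osmolality = 2·Na + glucose + BUN/2.8
= 2·142 + 7.2 + 115/2.8
= 284 + 7.20 + 41.07
= 332.27 mOsm/kg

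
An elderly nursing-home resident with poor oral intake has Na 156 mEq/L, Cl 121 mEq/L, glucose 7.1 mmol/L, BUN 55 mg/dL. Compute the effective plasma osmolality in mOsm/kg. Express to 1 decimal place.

Effective osmolality excludes urea (freely permeant across cell membranes):
2·Na + glucose
= 2·156 + 7.1
= 312 + 7.1
= 319.1 mOsm/kg

319.1 mOsm/kg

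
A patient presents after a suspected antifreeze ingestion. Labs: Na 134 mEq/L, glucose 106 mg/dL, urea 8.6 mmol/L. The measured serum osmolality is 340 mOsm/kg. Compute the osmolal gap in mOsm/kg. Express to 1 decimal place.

Calculated osmolality = 2·Na + glucose/18 + urea
= 2·134 + 106/18 + 8.6
= 268 + 5.89 + 8.60
= 282.49 mOsm/kg ≈ 282.5 mOsm/kg
Osmolar gap = measured − calculated = 340 − 282.5 = 57.5 mOsm/kg

57.5 mOsm/kg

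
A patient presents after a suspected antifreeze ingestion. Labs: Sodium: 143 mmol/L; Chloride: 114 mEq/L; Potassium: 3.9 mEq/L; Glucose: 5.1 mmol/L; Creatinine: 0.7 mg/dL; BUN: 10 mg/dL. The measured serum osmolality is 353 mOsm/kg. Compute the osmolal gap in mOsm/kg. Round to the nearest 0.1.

58.3 mOsm/kg

Calculated osmolality = 2·Na + glucose + BUN/2.8
= 2·143 + 5.1 + 10/2.8
= 286 + 5.10 + 3.57
= 294.67 mOsm/kg ≈ 294.7 mOsm/kg
Osmolar gap = measured − calculated = 353 − 294.7 = 58.3 mOsm/kg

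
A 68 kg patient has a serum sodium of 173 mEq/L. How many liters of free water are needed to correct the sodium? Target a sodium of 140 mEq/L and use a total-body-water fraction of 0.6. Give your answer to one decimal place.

TBW = 0.6 · 68 = 40.8 L
Free water deficit = TBW · (Na/140 − 1)
= 40.8 · (173/140 − 1)
= 40.8 · 0.2357
= 9.62 L

9.6 L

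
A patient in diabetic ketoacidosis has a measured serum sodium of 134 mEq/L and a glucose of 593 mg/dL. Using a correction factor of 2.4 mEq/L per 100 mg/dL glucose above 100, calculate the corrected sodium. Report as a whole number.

Corrected Na = measured Na + 2.4 · (glucose − 100)/100
= 134 + 2.4 · (593 − 100)/100
= 134 + 11.8
= 145.8 mEq/L

146 mEq/L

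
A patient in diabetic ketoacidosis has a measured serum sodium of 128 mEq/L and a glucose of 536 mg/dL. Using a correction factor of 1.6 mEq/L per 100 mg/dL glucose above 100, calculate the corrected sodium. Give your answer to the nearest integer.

135 mEq/L

Corrected Na = measured Na + 1.6 · (glucose − 100)/100
= 128 + 1.6 · (536 − 100)/100
= 128 + 7
= 135 mEq/L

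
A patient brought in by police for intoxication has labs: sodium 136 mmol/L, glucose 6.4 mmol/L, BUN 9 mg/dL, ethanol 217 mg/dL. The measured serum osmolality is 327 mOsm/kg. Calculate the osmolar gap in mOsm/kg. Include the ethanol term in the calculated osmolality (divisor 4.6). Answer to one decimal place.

Calculated osmolality = 2·Na + glucose + BUN/2.8 + ethanol/4.6
= 2·136 + 6.4 + 9/2.8 + 217/4.6
= 272 + 6.40 + 3.21 + 47.17
= 328.78 mOsm/kg ≈ 328.8 mOsm/kg
Osmolar gap = measured − calculated = 327 − 328.8 = -1.8 mOsm/kg

-1.8 mOsm/kg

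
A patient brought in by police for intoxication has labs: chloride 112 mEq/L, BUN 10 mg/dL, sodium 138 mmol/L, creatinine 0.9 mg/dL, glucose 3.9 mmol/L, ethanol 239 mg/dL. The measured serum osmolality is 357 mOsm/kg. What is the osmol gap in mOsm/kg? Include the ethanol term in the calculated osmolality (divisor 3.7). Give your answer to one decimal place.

8.9 mOsm/kg

Calculated osmolality = 2·Na + glucose + BUN/2.8 + ethanol/3.7
= 2·138 + 3.9 + 10/2.8 + 239/3.7
= 276 + 3.90 + 3.57 + 64.59
= 348.06 mOsm/kg ≈ 348.1 mOsm/kg
Osmolar gap = measured − calculated = 357 − 348.1 = 8.9 mOsm/kg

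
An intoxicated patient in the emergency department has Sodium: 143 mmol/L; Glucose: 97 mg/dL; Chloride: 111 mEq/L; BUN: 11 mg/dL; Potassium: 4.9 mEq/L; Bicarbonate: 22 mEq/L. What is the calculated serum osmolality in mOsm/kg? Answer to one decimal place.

295.3 mOsm/kg

Calculated osmolality = 2·Na + glucose/18 + BUN/2.8
= 2·143 + 97/18 + 11/2.8
= 286 + 5.39 + 3.93
= 295.32 mOsm/kg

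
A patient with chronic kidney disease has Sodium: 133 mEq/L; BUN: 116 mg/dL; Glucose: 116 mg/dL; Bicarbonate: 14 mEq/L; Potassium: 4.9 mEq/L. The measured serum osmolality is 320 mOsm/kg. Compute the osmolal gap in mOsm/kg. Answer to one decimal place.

6.1 mOsm/kg

Calculated osmolality = 2·Na + glucose/18 + BUN/2.8
= 2·133 + 116/18 + 116/2.8
= 266 + 6.44 + 41.43
= 313.87 mOsm/kg ≈ 313.9 mOsm/kg
Osmolar gap = measured − calculated = 320 − 313.9 = 6.1 mOsm/kg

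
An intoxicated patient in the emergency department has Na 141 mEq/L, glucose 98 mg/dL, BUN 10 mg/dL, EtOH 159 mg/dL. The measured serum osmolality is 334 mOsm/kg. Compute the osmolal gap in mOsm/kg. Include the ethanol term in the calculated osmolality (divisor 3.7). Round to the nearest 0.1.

Calculated osmolality = 2·Na + glucose/18 + BUN/2.8 + ethanol/3.7
= 2·141 + 98/18 + 10/2.8 + 159/3.7
= 282 + 5.44 + 3.57 + 42.97
= 333.98 mOsm/kg ≈ 334.0 mOsm/kg
Osmolar gap = measured − calculated = 334 − 334.0 = 0.0 mOsm/kg

0.0 mOsm/kg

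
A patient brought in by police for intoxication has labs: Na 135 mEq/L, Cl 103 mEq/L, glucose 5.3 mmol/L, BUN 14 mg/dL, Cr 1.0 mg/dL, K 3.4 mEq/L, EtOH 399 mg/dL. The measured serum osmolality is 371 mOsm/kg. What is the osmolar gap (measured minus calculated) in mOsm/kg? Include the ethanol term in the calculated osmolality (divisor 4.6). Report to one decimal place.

4.0 mOsm/kg

Calculated osmolality = 2·Na + glucose + BUN/2.8 + ethanol/4.6
= 2·135 + 5.3 + 14/2.8 + 399/4.6
= 270 + 5.30 + 5 + 86.74
= 367.04 mOsm/kg ≈ 367.0 mOsm/kg
Osmolar gap = measured − calculated = 371 − 367.0 = 4.0 mOsm/kg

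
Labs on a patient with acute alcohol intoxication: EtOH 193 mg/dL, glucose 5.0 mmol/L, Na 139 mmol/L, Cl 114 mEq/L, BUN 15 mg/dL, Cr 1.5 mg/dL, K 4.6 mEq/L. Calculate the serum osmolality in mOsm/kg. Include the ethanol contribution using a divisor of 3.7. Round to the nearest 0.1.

Calculated osmolality = 2·Na + glucose + BUN/2.8 + ethanol/3.7
= 2·139 + 5 + 15/2.8 + 193/3.7
= 278 + 5 + 5.36 + 52.16
= 340.52 mOsm/kg

340.5 mOsm/kg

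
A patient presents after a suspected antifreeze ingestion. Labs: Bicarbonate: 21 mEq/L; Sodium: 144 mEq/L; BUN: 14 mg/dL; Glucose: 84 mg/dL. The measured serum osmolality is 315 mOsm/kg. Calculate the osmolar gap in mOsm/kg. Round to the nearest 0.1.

17.3 mOsm/kg

Calculated osmolality = 2·Na + glucose/18 + BUN/2.8
= 2·144 + 84/18 + 14/2.8
= 288 + 4.67 + 5
= 297.67 mOsm/kg ≈ 297.7 mOsm/kg
Osmolar gap = measured − calculated = 315 − 297.7 = 17.3 mOsm/kg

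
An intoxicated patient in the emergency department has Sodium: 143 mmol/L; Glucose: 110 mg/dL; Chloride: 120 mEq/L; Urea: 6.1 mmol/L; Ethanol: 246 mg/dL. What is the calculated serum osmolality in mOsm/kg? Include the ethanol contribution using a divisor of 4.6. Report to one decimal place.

351.7 mOsm/kg

Calculated osmolality = 2·Na + glucose/18 + urea + ethanol/4.6
= 2·143 + 110/18 + 6.1 + 246/4.6
= 286 + 6.11 + 6.10 + 53.48
= 351.69 mOsm/kg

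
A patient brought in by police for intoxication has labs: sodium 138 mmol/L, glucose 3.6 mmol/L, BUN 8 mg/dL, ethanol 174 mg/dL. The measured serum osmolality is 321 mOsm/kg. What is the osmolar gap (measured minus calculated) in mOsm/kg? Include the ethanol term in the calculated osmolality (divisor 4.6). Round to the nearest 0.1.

Calculated osmolality = 2·Na + glucose + BUN/2.8 + ethanol/4.6
= 2·138 + 3.6 + 8/2.8 + 174/4.6
= 276 + 3.60 + 2.86 + 37.83
= 320.29 mOsm/kg ≈ 320.3 mOsm/kg
Osmolar gap = measured − calculated = 321 − 320.3 = 0.7 mOsm/kg

0.7 mOsm/kg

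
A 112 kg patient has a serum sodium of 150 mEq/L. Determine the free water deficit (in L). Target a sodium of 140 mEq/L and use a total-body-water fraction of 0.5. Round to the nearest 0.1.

TBW = 0.5 · 112 = 56 L
Free water deficit = TBW · (Na/140 − 1)
= 56 · (150/140 − 1)
= 56 · 0.0714
= 4 L

4.0 L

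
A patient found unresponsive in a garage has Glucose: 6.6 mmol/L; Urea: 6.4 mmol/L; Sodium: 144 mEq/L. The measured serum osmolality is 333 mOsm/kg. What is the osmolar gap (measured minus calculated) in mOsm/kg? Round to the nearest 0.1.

Calculated osmolality = 2·Na + glucose + urea
= 2·144 + 6.6 + 6.4
= 288 + 6.60 + 6.40
= 301 mOsm/kg ≈ 301.0 mOsm/kg
Osmolar gap = measured − calculated = 333 − 301.0 = 32.0 mOsm/kg

32.0 mOsm/kg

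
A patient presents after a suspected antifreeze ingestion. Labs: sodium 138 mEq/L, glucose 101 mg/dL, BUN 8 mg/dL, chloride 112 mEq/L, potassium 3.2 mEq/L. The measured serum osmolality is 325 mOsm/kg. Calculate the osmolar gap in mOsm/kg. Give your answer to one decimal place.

Calculated osmolality = 2·Na + glucose/18 + BUN/2.8
= 2·138 + 101/18 + 8/2.8
= 276 + 5.61 + 2.86
= 284.47 mOsm/kg ≈ 284.5 mOsm/kg
Osmolar gap = measured − calculated = 325 − 284.5 = 40.5 mOsm/kg

40.5 mOsm/kg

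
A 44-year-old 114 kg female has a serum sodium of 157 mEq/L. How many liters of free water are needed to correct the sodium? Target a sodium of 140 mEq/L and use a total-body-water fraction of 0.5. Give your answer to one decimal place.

TBW = 0.5 · 114 = 57 L
Free water deficit = TBW · (Na/140 − 1)
= 57 · (157/140 − 1)
= 57 · 0.1214
= 6.92 L

6.9 L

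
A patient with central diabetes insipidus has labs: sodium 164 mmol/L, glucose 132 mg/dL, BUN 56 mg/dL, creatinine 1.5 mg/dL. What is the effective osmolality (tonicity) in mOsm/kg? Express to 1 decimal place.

Effective osmolality excludes urea (freely permeant across cell membranes):
2·Na + glucose/18
= 2·164 + 132/18
= 328 + 7.33
= 335.33 mOsm/kg

335.3 mOsm/kg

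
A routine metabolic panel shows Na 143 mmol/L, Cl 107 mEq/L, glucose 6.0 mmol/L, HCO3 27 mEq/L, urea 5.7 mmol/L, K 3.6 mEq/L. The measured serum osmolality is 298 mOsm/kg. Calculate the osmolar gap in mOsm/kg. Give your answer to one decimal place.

0.3 mOsm/kg

Calculated osmolality = 2·Na + glucose + urea
= 2·143 + 6 + 5.7
= 286 + 6 + 5.70
= 297.7 mOsm/kg ≈ 297.7 mOsm/kg
Osmolar gap = measured − calculated = 298 − 297.7 = 0.3 mOsm/kg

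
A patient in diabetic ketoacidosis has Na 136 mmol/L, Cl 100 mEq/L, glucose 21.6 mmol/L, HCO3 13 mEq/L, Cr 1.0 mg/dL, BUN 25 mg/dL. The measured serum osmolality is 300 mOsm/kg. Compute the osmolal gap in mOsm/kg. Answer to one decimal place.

-2.5 mOsm/kg

Calculated osmolality = 2·Na + glucose + BUN/2.8
= 2·136 + 21.6 + 25/2.8
= 272 + 21.60 + 8.93
= 302.53 mOsm/kg ≈ 302.5 mOsm/kg
Osmolar gap = measured − calculated = 300 − 302.5 = -2.5 mOsm/kg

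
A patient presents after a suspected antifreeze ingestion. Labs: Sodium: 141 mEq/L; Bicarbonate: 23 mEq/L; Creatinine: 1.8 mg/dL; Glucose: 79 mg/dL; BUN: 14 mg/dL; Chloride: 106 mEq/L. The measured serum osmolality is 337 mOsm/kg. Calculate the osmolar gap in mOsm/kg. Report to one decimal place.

Calculated osmolality = 2·Na + glucose/18 + BUN/2.8
= 2·141 + 79/18 + 14/2.8
= 282 + 4.39 + 5
= 291.39 mOsm/kg ≈ 291.4 mOsm/kg
Osmolar gap = measured − calculated = 337 − 291.4 = 45.6 mOsm/kg

45.6 mOsm/kg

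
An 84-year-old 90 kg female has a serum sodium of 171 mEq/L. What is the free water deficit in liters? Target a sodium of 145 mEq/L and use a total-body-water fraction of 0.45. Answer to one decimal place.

7.3 L

TBW = 0.45 · 90 = 40.5 L
Free water deficit = TBW · (Na/145 − 1)
= 40.5 · (171/145 − 1)
= 40.5 · 0.1793
= 7.26 L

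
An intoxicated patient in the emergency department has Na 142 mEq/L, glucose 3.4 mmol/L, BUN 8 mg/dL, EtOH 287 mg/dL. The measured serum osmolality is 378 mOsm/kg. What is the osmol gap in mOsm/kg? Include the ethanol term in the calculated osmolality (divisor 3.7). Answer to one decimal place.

10.2 mOsm/kg

Calculated osmolality = 2·Na + glucose + BUN/2.8 + ethanol/3.7
= 2·142 + 3.4 + 8/2.8 + 287/3.7
= 284 + 3.40 + 2.86 + 77.57
= 367.83 mOsm/kg ≈ 367.8 mOsm/kg
Osmolar gap = measured − calculated = 378 − 367.8 = 10.2 mOsm/kg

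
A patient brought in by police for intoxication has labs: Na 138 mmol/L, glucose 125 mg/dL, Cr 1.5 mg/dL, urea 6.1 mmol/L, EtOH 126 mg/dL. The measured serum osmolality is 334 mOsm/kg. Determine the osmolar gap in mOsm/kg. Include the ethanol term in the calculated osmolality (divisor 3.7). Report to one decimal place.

10.9 mOsm/kg

Calculated osmolality = 2·Na + glucose/18 + urea + ethanol/3.7
= 2·138 + 125/18 + 6.1 + 126/3.7
= 276 + 6.94 + 6.10 + 34.05
= 323.09 mOsm/kg ≈ 323.1 mOsm/kg
Osmolar gap = measured − calculated = 334 − 323.1 = 10.9 mOsm/kg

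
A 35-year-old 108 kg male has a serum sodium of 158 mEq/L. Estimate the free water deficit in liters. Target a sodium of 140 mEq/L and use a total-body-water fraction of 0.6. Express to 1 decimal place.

TBW = 0.6 · 108 = 64.8 L
Free water deficit = TBW · (Na/140 − 1)
= 64.8 · (158/140 − 1)
= 64.8 · 0.1286
= 8.33 L

8.3 L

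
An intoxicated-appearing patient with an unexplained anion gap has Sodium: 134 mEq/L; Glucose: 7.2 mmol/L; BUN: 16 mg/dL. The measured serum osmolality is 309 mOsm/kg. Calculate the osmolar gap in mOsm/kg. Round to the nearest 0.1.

Calculated osmolality = 2·Na + glucose + BUN/2.8
= 2·134 + 7.2 + 16/2.8
= 268 + 7.20 + 5.71
= 280.91 mOsm/kg ≈ 280.9 mOsm/kg
Osmolar gap = measured − calculated = 309 − 280.9 = 28.1 mOsm/kg

28.1 mOsm/kg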